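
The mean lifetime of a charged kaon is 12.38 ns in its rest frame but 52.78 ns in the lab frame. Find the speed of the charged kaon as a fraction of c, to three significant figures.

γ = Δt/τ₀ = 52.78/12.38 = 4.263
β = √(1 − 1/γ²) = √(1 − 0.05502) = √0.9450

v = 0.972c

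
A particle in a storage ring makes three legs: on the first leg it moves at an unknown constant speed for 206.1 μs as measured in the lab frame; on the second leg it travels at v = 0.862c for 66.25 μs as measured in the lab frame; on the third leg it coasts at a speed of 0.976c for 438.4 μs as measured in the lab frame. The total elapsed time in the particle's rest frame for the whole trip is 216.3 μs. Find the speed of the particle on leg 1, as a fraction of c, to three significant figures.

Leg 1: speed unknown; τ_1 = 206.1/γ_1.
Leg 2: γ = 1/√(1 − 0.862²) = 1/√0.2570 = 1.973; τ_2 = 66.25/1.973 = 33.58 μs.
Leg 3: γ = 1/√(1 − 0.976²) = 1/√0.04742 = 4.592; τ_3 = 438.4/4.592 = 95.47 μs.
Total proper time: τ_1 + 33.58 + 95.47 = 216.3, so τ_1 = 216.3 − 129.1 = 87.25 μs.
γ_1 = 206.1/87.25 = 2.362; β = √(1 − 1/γ²) = √0.8208.

β = 0.906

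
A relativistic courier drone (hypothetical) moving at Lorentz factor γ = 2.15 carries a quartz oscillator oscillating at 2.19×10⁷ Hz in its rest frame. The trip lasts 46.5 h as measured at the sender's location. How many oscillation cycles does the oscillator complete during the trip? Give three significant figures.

γ = 2.15
The oscillator's own cycle count is N = f × τ where τ is the proper time aboard the drone. τ = Δt/γ = 46.5/2.150 = 21.63 h = 7.786×10⁴ s.
N = 2.19×10⁷ × 7.786×10⁴ = 1.705×10¹².

N = 1.71×10¹²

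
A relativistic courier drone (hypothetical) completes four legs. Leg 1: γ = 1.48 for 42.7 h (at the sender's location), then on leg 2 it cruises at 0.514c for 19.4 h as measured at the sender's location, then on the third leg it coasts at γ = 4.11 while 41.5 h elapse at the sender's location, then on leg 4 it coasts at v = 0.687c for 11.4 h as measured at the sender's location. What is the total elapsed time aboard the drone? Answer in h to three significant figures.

τ = 63.9 h

Leg 1: γ = 1.48; τ_1 = 42.7/1.480 = 28.85 h.
Leg 2: γ = 1/√(1 − 0.514²) = 1/√0.7358 = 1.166; τ_2 = 19.4/1.166 = 16.64 h.
Leg 3: γ = 4.11; τ_3 = 41.5/4.110 = 10.10 h.
Leg 4: γ = 1/√(1 − 0.687²) = 1/√0.5280 = 1.376; τ_4 = 11.4/1.376 = 8.284 h.
Total: 28.85 + 16.64 + 10.10 + 8.284 h.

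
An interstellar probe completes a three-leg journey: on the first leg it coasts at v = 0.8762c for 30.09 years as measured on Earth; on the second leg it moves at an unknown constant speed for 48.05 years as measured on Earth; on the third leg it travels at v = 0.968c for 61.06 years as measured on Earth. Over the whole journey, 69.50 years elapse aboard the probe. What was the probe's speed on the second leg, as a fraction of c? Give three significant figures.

Leg 1: γ = 1/√(1 − 0.8762²) = 1/√0.2323 = 2.075; τ_1 = 30.09/2.075 = 14.50 years.
Leg 2: speed unknown; τ_2 = 48.05/γ_2.
Leg 3: γ = 1/√(1 − 0.968²) = 1/√0.06298 = 3.985; τ_3 = 61.06/3.985 = 15.32 years.
Total proper time: 14.50 + τ_2 + 15.32 = 69.50, so τ_2 = 69.50 − 29.82 = 39.68 years.
γ_2 = 48.05/39.68 = 1.211; β = √(1 − 1/γ²) = √0.3182.

β = 0.564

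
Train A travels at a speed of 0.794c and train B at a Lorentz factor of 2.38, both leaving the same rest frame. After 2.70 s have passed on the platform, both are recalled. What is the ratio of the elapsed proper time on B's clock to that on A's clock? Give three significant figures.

A: γ = 1/√(1 − 0.794²) = 1/√0.3696 = 1.645. B: γ = 2.38.
τ_A/τ_B = γ_B/γ_A = 2.380/1.645 = 1.447, so τ_B/τ_A = 0.6912.

τ_B/τ_A = 0.691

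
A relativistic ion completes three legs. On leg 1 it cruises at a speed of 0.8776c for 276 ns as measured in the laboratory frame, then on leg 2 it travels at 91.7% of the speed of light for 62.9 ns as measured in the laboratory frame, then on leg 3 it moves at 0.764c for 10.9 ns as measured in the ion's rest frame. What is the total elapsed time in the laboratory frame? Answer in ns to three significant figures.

Leg 1: 276 ns is already measured in the laboratory frame.
Leg 2: 62.9 ns is already measured in the laboratory frame.
Leg 3: γ = 1/√(1 − 0.764²) = 1/√0.4163 = 1.550; Δt_3 = 1.550 × 10.9 = 16.89 ns.
Total: 276.0 + 62.90 + 16.89 ns.

Δt = 356 ns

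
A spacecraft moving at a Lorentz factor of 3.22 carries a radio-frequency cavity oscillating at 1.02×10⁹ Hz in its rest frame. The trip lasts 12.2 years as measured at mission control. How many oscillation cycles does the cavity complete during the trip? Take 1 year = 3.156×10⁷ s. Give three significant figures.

N = 1.22×10¹⁷

γ = 3.22
The oscillator's own cycle count is N = f × τ where τ is the proper time aboard the spacecraft. τ = Δt/γ = 12.2/3.220 = 3.789 years = 1.196×10⁸ s.
N = 1.02×10⁹ × 1.196×10⁸ = 1.220×10¹⁷.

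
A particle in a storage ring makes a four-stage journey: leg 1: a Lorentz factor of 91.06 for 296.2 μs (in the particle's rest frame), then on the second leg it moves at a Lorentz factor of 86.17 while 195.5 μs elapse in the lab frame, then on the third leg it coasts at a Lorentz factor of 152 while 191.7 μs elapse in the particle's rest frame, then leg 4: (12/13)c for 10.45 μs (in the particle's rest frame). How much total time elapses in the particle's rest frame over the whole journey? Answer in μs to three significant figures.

Leg 1: 296.2 μs is already measured in the particle's rest frame.
Leg 2: γ = 86.17; τ_2 = 195.5/86.17 = 2.269 μs.
Leg 3: 191.7 μs is already measured in the particle's rest frame.
Leg 4: 10.45 μs is already measured in the particle's rest frame.
Total: 296.2 + 2.269 + 191.7 + 10.45 μs.

τ = 501 μs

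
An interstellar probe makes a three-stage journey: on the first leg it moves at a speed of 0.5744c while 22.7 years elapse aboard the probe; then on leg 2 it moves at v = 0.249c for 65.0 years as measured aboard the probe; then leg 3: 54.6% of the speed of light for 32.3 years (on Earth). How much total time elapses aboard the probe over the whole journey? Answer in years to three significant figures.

τ = 115 years

Leg 1: 22.7 years is already measured aboard the probe.
Leg 2: 65.0 years is already measured aboard the probe.
Leg 3: β = 0.546; γ = 1/√(1 − 0.546²) = 1/√0.7019 = 1.194; τ_3 = 32.3/1.194 = 27.06 years.
Total: 22.70 + 65.00 + 27.06 years.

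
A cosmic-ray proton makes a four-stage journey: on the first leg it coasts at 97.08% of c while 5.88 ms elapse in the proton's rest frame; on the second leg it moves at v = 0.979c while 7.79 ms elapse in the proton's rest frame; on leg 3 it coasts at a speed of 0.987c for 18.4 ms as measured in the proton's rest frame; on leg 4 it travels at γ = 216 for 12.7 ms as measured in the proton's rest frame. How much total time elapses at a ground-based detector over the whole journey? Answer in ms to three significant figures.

Δt = 2920 ms

Leg 1: β = 0.9708; γ = 1/√(1 − 0.9708²) = 1/√0.05755 = 4.169; Δt_1 = 4.169 × 5.88 = 24.51 ms.
Leg 2: γ = 1/√(1 − 0.979²) = 1/√0.04156 = 4.905; Δt_2 = 4.905 × 7.79 = 38.21 ms.
Leg 3: γ = 1/√(1 − 0.987²) = 1/√0.02583 = 6.222; Δt_3 = 6.222 × 18.4 = 114.5 ms.
Leg 4: γ = 216; Δt_4 = 216.0 × 12.7 = 2743 ms.
Total: 24.51 + 38.21 + 114.5 + 2743 ms.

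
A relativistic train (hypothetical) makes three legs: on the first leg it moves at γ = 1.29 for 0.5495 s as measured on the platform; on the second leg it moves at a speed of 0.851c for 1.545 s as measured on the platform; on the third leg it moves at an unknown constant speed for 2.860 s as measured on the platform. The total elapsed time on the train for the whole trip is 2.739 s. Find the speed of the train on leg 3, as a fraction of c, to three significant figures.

β = 0.851

Leg 1: γ = 1.29; τ_1 = 0.5495/1.290 = 0.4260 s.
Leg 2: γ = 1/√(1 − 0.851²) = 1/√0.2758 = 1.904; τ_2 = 1.545/1.904 = 0.8114 s.
Leg 3: speed unknown; τ_3 = 2.860/γ_3.
Total proper time: 0.4260 + 0.8114 + τ_3 = 2.739, so τ_3 = 2.739 − 1.237 = 1.502 s.
γ_3 = 2.860/1.502 = 1.905; β = √(1 − 1/γ²) = √0.7243.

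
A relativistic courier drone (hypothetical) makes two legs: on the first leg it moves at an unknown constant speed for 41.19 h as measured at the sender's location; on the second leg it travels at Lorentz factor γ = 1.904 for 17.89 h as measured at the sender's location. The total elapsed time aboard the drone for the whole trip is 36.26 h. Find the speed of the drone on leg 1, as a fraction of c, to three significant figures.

β = 0.758

Leg 1: speed unknown; τ_1 = 41.19/γ_1.
Leg 2: γ = 1.904; τ_2 = 17.89/1.904 = 9.396 h.
Total proper time: τ_1 + 9.396 = 36.26, so τ_1 = 36.26 − 9.396 = 26.86 h.
γ_1 = 41.19/26.86 = 1.533; β = √(1 − 1/γ²) = √0.5746.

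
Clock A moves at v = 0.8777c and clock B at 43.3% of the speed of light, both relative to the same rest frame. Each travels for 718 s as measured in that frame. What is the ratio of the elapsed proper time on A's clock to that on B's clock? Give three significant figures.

τ_A/τ_B = 0.532

A: γ = 1/√(1 − 0.8777²) = 1/√0.2296 = 2.087. B: β = 0.433; γ = 1/√(1 − 0.433²) = 1/√0.8125 = 1.109.
τ_A/τ_B = γ_B/γ_A = 1.109/2.087 = 0.5316, so τ_A/τ_B = 0.5316.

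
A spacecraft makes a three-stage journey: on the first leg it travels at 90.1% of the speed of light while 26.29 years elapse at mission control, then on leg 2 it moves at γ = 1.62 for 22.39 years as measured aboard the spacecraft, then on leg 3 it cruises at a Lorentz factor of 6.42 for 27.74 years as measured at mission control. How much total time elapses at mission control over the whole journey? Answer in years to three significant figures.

Δt = 90.3 years

Leg 1: 26.29 years is already measured at mission control.
Leg 2: γ = 1.62; Δt_2 = 1.620 × 22.39 = 36.27 years.
Leg 3: 27.74 years is already measured at mission control.
Total: 26.29 + 36.27 + 27.74 years.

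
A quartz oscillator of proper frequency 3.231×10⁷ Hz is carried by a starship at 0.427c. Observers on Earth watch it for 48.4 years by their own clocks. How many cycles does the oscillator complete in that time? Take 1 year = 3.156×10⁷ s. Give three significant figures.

N = 4.46×10¹⁶

γ = 1/√(1 − 0.427²) = 1/√0.8177 = 1.106
During 48.4 years of lab time, the oscillator's proper time advances by τ = Δt/γ = 48.4/1.106 = 43.77 years = 1.381×10⁹ s.
N = f × τ = 3.231×10⁷ × 1.381×10⁹ = 4.463×10¹⁶.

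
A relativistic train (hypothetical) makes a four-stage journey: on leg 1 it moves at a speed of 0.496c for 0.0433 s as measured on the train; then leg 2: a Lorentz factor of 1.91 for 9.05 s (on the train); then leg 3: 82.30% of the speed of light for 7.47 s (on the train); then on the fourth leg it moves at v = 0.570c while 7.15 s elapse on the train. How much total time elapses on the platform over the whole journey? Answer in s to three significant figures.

Δt = 39.2 s

Leg 1: γ = 1/√(1 − 0.496²) = 1/√0.7540 = 1.152; Δt_1 = 1.152 × 0.0433 = 0.04987 s.
Leg 2: γ = 1.91; Δt_2 = 1.910 × 9.05 = 17.29 s.
Leg 3: β = 0.8230; γ = 1/√(1 − 0.8230²) = 1/√0.3227 = 1.760; Δt_3 = 1.760 × 7.47 = 13.15 s.
Leg 4: γ = 1/√(1 − 0.570²) = 1/√0.6751 = 1.217; Δt_4 = 1.217 × 7.15 = 8.702 s.
Total: 0.04987 + 17.29 + 13.15 + 8.702 s.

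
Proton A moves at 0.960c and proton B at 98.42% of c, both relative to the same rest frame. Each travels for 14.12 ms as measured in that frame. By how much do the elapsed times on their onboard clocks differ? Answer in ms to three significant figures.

A: γ = 1/√(1 − 0.960²) = 25/7 ≈ 3.571; τ_A = 14.12/3.571 = 3.954 ms.
B: β = 0.9842; γ = 1/√(1 − 0.9842²) = 1/√0.03135 = 5.648; τ_B = 14.12/5.648 = 2.500 ms.

|τ_A − τ_B| = 1.45 ms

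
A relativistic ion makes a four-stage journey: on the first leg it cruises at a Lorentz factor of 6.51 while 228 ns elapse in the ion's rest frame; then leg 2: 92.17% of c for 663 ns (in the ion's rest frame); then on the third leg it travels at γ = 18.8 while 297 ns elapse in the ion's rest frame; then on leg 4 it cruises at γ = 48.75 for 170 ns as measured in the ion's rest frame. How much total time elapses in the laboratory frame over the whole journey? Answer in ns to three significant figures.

Leg 1: γ = 6.51; Δt_1 = 6.510 × 228 = 1484 ns.
Leg 2: β = 0.9217; γ = 1/√(1 − 0.9217²) = 1/√0.1505 = 2.578; Δt_2 = 2.578 × 663 = 1709 ns.
Leg 3: γ = 18.8; Δt_3 = 18.80 × 297 = 5584 ns.
Leg 4: γ = 48.75; Δt_4 = 48.75 × 170 = 8287 ns.
Total: 1484 + 1709 + 5584 + 8287 ns.

Δt = 1.71×10⁴ ns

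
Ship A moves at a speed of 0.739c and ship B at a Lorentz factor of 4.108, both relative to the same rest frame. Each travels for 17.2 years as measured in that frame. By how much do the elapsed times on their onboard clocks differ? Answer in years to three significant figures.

|τ_A − τ_B| = 7.40 years

A: γ = 1/√(1 − 0.739²) = 1/√0.4539 = 1.484; τ_A = 17.2/1.484 = 11.59 years.
B: γ = 4.108; τ_B = 17.2/4.108 = 4.187 years.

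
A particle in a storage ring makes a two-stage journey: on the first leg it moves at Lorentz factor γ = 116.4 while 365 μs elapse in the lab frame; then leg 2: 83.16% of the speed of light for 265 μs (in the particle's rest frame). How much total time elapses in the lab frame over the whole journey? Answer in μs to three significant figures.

Δt = 842 μs

Leg 1: 365 μs is already measured in the lab frame.
Leg 2: β = 0.8316; γ = 1/√(1 − 0.8316²) = 1/√0.3084 = 1.801; Δt_2 = 1.801 × 265 = 477.2 μs.
Total: 365.0 + 477.2 μs.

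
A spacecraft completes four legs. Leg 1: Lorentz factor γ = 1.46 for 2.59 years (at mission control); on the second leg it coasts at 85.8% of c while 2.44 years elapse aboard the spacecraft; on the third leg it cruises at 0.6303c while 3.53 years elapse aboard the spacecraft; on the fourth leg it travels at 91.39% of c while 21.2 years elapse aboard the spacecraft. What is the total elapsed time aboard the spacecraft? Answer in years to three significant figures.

τ = 28.9 years

Leg 1: γ = 1.46; τ_1 = 2.59/1.460 = 1.774 years.
Leg 2: 2.44 years is already measured aboard the spacecraft.
Leg 3: 3.53 years is already measured aboard the spacecraft.
Leg 4: 21.2 years is already measured aboard the spacecraft.
Total: 1.774 + 2.440 + 3.530 + 21.20 years.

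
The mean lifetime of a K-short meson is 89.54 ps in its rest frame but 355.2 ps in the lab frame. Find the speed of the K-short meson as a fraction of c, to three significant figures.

v = 0.968c

γ = Δt/τ₀ = 355.2/89.54 = 3.967
β = √(1 − 1/γ²) = √(1 − 0.06355) = √0.9365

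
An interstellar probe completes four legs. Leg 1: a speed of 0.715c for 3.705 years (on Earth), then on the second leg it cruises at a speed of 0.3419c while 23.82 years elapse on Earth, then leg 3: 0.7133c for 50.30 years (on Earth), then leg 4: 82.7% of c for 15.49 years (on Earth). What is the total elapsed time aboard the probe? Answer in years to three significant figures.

τ = 68.9 years

Leg 1: γ = 1/√(1 − 0.715²) = 1/√0.4888 = 1.430; τ_1 = 3.705/1.430 = 2.590 years.
Leg 2: γ = 1/√(1 − 0.3419²) = 1/√0.8831 = 1.064; τ_2 = 23.82/1.064 = 22.38 years.
Leg 3: γ = 1/√(1 − 0.7133²) = 1/√0.4912 = 1.427; τ_3 = 50.30/1.427 = 35.25 years.
Leg 4: β = 0.827; γ = 1/√(1 − 0.827²) = 1/√0.3161 = 1.779; τ_4 = 15.49/1.779 = 8.709 years.
Total: 2.590 + 22.38 + 35.25 + 8.709 years.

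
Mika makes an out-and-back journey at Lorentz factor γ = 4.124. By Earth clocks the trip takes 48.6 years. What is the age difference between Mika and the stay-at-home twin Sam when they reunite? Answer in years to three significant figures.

Δt − τ = 36.8 years

γ = 4.124
Mika's elapsed proper time: τ = 48.6/4.124 = 11.78 years.
Age gap = Δt − τ = 48.6 − 11.78 years.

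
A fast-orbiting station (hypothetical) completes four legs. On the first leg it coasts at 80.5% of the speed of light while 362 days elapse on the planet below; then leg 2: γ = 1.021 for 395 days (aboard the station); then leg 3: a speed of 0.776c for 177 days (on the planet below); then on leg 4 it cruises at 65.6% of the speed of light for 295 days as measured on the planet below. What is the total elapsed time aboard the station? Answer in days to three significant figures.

Leg 1: β = 0.805; γ = 1/√(1 − 0.805²) = 1/√0.3520 = 1.686; τ_1 = 362/1.686 = 214.8 days.
Leg 2: 395 days is already measured aboard the station.
Leg 3: γ = 1/√(1 − 0.776²) = 1/√0.3978 = 1.585; τ_3 = 177/1.585 = 111.6 days.
Leg 4: β = 0.656; γ = 1/√(1 − 0.656²) = 1/√0.5697 = 1.325; τ_4 = 295/1.325 = 222.7 days.
Total: 214.8 + 395.0 + 111.6 + 222.7 days.

τ = 944 days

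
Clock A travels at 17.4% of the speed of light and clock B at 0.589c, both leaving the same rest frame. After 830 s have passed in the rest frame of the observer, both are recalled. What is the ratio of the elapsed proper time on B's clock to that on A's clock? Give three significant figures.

τ_B/τ_A = 0.821

A: β = 0.174; γ = 1/√(1 − 0.174²) = 1/√0.9697 = 1.015. B: γ = 1/√(1 − 0.589²) = 1/√0.6531 = 1.237.
τ_A/τ_B = γ_B/γ_A = 1.237/1.015 = 1.219, so τ_B/τ_A = 0.8207.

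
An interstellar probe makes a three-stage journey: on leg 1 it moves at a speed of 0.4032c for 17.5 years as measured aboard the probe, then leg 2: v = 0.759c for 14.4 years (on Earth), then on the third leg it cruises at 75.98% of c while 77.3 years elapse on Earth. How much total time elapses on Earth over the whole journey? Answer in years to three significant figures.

Δt = 111 years

Leg 1: γ = 1/√(1 − 0.4032²) = 1/√0.8374 = 1.093; Δt_1 = 1.093 × 17.5 = 19.12 years.
Leg 2: 14.4 years is already measured on Earth.
Leg 3: 77.3 years is already measured on Earth.
Total: 19.12 + 14.40 + 77.30 years.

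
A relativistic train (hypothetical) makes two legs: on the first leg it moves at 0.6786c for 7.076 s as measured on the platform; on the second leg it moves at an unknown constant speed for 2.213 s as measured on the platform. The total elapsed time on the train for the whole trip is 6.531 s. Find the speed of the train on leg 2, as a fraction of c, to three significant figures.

β = 0.798

Leg 1: γ = 1/√(1 − 0.6786²) = 1/√0.5395 = 1.361; τ_1 = 7.076/1.361 = 5.197 s.
Leg 2: speed unknown; τ_2 = 2.213/γ_2.
Total proper time: 5.197 + τ_2 = 6.531, so τ_2 = 6.531 − 5.197 = 1.334 s.
γ_2 = 2.213/1.334 = 1.659; β = √(1 − 1/γ²) = √0.6368.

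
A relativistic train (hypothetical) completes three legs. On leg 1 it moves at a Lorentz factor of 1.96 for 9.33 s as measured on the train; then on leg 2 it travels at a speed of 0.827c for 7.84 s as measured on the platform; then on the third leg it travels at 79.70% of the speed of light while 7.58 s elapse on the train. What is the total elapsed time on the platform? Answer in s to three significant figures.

Δt = 38.7 s

Leg 1: γ = 1.96; Δt_1 = 1.960 × 9.33 = 18.29 s.
Leg 2: 7.84 s is already measured on the platform.
Leg 3: β = 0.7970; γ = 1/√(1 − 0.7970²) = 1/√0.3648 = 1.656; Δt_3 = 1.656 × 7.58 = 12.55 s.
Total: 18.29 + 7.840 + 12.55 s.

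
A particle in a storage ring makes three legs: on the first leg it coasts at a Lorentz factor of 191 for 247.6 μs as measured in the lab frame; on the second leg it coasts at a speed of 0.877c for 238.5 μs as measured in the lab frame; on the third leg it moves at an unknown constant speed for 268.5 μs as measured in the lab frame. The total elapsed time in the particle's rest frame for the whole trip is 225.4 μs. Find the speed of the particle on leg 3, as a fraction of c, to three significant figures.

Leg 1: γ = 191; τ_1 = 247.6/191.0 = 1.296 μs.
Leg 2: γ = 1/√(1 − 0.877²) = 1/√0.2309 = 2.081; τ_2 = 238.5/2.081 = 114.6 μs.
Leg 3: speed unknown; τ_3 = 268.5/γ_3.
Total proper time: 1.296 + 114.6 + τ_3 = 225.4, so τ_3 = 225.4 − 115.9 = 109.5 μs.
γ_3 = 268.5/109.5 = 2.452; β = √(1 − 1/γ²) = √0.8337.

β = 0.913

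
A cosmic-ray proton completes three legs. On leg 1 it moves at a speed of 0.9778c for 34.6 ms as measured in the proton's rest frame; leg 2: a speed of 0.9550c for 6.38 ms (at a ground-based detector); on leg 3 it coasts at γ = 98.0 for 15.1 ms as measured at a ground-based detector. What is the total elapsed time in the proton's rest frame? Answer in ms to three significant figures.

τ = 36.6 ms

Leg 1: 34.6 ms is already measured in the proton's rest frame.
Leg 2: γ = 1/√(1 − 0.9550²) = 1/√0.08798 = 3.371; τ_2 = 6.38/3.371 = 1.892 ms.
Leg 3: γ = 98.0; τ_3 = 15.1/98.00 = 0.1541 ms.
Total: 34.60 + 1.892 + 0.1541 ms.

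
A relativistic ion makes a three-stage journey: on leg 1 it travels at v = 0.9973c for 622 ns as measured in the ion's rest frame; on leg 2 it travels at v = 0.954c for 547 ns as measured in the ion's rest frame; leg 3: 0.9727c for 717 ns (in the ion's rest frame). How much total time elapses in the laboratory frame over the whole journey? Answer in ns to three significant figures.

Leg 1: γ = 1/√(1 − 0.9973²) = 1/√0.005393 = 13.62; Δt_1 = 13.62 × 622 = 8470 ns.
Leg 2: γ = 1/√(1 − 0.954²) = 1/√0.08988 = 3.335; Δt_2 = 3.335 × 547 = 1825 ns.
Leg 3: γ = 1/√(1 − 0.9727²) = 1/√0.05385 = 4.309; Δt_3 = 4.309 × 717 = 3090 ns.
Total: 8470 + 1825 + 3090 ns.

Δt = 1.34×10⁴ ns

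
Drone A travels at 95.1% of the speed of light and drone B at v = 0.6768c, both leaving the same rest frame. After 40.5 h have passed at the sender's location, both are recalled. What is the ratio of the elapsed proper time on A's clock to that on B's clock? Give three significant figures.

A: β = 0.951; γ = 1/√(1 − 0.951²) = 1/√0.09560 = 3.234. B: γ = 1/√(1 − 0.6768²) = 1/√0.5419 = 1.358.
τ_A/τ_B = γ_B/γ_A = 1.358/3.234 = 0.4200, so τ_A/τ_B = 0.4200.

τ_A/τ_B = 0.420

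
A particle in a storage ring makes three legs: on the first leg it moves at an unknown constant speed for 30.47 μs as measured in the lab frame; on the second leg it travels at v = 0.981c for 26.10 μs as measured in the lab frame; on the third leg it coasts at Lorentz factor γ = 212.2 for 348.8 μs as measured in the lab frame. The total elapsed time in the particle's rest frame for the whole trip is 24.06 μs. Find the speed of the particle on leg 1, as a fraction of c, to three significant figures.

Leg 1: speed unknown; τ_1 = 30.47/γ_1.
Leg 2: γ = 1/√(1 − 0.981²) = 1/√0.03764 = 5.154; τ_2 = 26.10/5.154 = 5.064 μs.
Leg 3: γ = 212.2; τ_3 = 348.8/212.2 = 1.644 μs.
Total proper time: τ_1 + 5.064 + 1.644 = 24.06, so τ_1 = 24.06 − 6.707 = 17.35 μs.
γ_1 = 30.47/17.35 = 1.756; β = √(1 − 1/γ²) = √0.6757.

β = 0.822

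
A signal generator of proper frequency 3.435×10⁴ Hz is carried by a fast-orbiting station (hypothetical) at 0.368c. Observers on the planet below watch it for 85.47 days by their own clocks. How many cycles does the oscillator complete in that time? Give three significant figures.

N = 2.36×10¹¹

γ = 1/√(1 − 0.368²) = 1/√0.8646 = 1.075
During 85.47 days of lab time, the oscillator's proper time advances by τ = Δt/γ = 85.47/1.075 = 79.47 days = 6.866×10⁶ s.
N = f × τ = 3.435×10⁴ × 6.866×10⁶ = 2.359×10¹¹.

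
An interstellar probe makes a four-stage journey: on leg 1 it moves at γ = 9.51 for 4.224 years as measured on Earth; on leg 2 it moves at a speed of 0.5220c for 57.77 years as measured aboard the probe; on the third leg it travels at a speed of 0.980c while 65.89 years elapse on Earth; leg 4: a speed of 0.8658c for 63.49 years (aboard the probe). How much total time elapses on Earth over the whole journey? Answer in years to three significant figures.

Δt = 265 years

Leg 1: 4.224 years is already measured on Earth.
Leg 2: γ = 1/√(1 − 0.5220²) = 1/√0.7275 = 1.172; Δt_2 = 1.172 × 57.77 = 67.73 years.
Leg 3: 65.89 years is already measured on Earth.
Leg 4: γ = 1/√(1 − 0.8658²) = 1/√0.2504 = 1.998; Δt_4 = 1.998 × 63.49 = 126.9 years.
Total: 4.224 + 67.73 + 65.89 + 126.9 years.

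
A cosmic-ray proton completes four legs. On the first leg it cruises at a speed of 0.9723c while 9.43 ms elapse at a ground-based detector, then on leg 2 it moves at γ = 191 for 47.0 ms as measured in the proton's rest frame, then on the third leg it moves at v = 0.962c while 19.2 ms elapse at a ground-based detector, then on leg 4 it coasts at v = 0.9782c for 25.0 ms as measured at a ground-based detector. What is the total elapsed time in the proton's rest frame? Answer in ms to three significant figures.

Leg 1: γ = 1/√(1 − 0.9723²) = 1/√0.05463 = 4.278; τ_1 = 9.43/4.278 = 2.204 ms.
Leg 2: 47.0 ms is already measured in the proton's rest frame.
Leg 3: γ = 1/√(1 − 0.962²) = 1/√0.07456 = 3.662; τ_3 = 19.2/3.662 = 5.243 ms.
Leg 4: γ = 1/√(1 − 0.9782²) = 1/√0.04312 = 4.815; τ_4 = 25.0/4.815 = 5.192 ms.
Total: 2.204 + 47.00 + 5.243 + 5.192 ms.

τ = 59.6 ms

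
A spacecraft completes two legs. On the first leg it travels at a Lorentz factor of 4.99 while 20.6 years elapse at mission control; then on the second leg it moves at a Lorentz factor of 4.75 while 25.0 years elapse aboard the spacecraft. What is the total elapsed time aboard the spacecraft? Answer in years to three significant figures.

Leg 1: γ = 4.99; τ_1 = 20.6/4.990 = 4.128 years.
Leg 2: 25.0 years is already measured aboard the spacecraft.
Total: 4.128 + 25.00 years.

τ = 29.1 years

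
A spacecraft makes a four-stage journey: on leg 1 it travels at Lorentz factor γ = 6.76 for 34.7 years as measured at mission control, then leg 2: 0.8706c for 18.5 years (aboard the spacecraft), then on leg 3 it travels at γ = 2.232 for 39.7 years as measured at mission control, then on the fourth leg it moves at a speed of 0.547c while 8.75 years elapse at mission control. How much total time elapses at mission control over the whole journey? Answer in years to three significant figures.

Δt = 121 years

Leg 1: 34.7 years is already measured at mission control.
Leg 2: γ = 1/√(1 − 0.8706²) = 1/√0.2421 = 2.033; Δt_2 = 2.033 × 18.5 = 37.60 years.
Leg 3: 39.7 years is already measured at mission control.
Leg 4: 8.75 years is already measured at mission control.
Total: 34.70 + 37.60 + 39.70 + 8.750 years.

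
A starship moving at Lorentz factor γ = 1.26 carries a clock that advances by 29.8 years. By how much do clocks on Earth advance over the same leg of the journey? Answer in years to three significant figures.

Δt = 37.5 years

γ = 1.26
The interval measured on the ship is the proper time (both events occur at the same place in that frame); the lab-frame interval is Δt = γτ = 1.260 × 29.8 years.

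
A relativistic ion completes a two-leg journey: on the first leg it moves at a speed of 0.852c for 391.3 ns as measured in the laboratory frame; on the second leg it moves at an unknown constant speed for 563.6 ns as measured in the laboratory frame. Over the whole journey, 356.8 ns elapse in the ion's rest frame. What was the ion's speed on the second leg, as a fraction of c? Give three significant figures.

β = 0.963

Leg 1: γ = 1/√(1 − 0.852²) = 1/√0.2741 = 1.910; τ_1 = 391.3/1.910 = 204.9 ns.
Leg 2: speed unknown; τ_2 = 563.6/γ_2.
Total proper time: 204.9 + τ_2 = 356.8, so τ_2 = 356.8 − 204.9 = 151.9 ns.
γ_2 = 563.6/151.9 = 3.709; β = √(1 − 1/γ²) = √0.9273.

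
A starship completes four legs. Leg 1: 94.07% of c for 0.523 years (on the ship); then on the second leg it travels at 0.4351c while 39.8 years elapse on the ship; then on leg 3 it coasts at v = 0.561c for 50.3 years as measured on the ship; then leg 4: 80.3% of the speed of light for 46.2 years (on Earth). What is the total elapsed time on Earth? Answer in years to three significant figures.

Leg 1: β = 0.9407; γ = 1/√(1 − 0.9407²) = 1/√0.1151 = 2.948; Δt_1 = 2.948 × 0.523 = 1.542 years.
Leg 2: γ = 1/√(1 − 0.4351²) = 1/√0.8107 = 1.111; Δt_2 = 1.111 × 39.8 = 44.20 years.
Leg 3: γ = 1/√(1 − 0.561²) = 1/√0.6853 = 1.208; Δt_3 = 1.208 × 50.3 = 60.76 years.
Leg 4: 46.2 years is already measured on Earth.
Total: 1.542 + 44.20 + 60.76 + 46.20 years.

Δt = 153 years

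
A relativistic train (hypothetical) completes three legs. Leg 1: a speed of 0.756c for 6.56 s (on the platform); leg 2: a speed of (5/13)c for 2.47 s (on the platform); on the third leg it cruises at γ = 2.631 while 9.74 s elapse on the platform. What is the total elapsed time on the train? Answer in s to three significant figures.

Leg 1: γ = 1/√(1 − 0.756²) = 1/√0.4285 = 1.528; τ_1 = 6.56/1.528 = 4.294 s.
Leg 2: γ = 1/√(1 − (5/13)²) = 13/12 ≈ 1.083; τ_2 = 2.47/1.083 = 2.280 s.
Leg 3: γ = 2.631; τ_3 = 9.74/2.631 = 3.702 s.
Total: 4.294 + 2.280 + 3.702 s.

τ = 10.3 s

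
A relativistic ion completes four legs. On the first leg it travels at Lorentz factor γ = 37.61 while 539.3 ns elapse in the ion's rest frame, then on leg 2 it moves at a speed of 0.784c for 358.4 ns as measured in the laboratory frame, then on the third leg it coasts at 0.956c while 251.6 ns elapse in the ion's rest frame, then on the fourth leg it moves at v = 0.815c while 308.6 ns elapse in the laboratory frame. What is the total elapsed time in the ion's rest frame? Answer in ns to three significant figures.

Leg 1: 539.3 ns is already measured in the ion's rest frame.
Leg 2: γ = 1/√(1 − 0.784²) = 1/√0.3853 = 1.611; τ_2 = 358.4/1.611 = 222.5 ns.
Leg 3: 251.6 ns is already measured in the ion's rest frame.
Leg 4: γ = 1/√(1 − 0.815²) = 1/√0.3358 = 1.726; τ_4 = 308.6/1.726 = 178.8 ns.
Total: 539.3 + 222.5 + 251.6 + 178.8 ns.

τ = 1190 ns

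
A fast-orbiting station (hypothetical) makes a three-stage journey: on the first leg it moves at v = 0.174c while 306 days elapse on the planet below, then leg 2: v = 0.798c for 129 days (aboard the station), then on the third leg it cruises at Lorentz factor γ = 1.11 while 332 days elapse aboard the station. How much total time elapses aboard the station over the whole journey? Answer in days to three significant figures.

τ = 762 days

Leg 1: γ = 1/√(1 − 0.174²) = 1/√0.9697 = 1.015; τ_1 = 306/1.015 = 301.3 days.
Leg 2: 129 days is already measured aboard the station.
Leg 3: 332 days is already measured aboard the station.
Total: 301.3 + 129.0 + 332.0 days.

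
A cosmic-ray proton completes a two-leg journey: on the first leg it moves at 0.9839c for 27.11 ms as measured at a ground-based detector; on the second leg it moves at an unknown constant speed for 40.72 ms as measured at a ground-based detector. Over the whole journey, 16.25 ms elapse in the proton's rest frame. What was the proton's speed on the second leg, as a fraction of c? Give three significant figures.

Leg 1: γ = 1/√(1 − 0.9839²) = 1/√0.03194 = 5.595; τ_1 = 27.11/5.595 = 4.845 ms.
Leg 2: speed unknown; τ_2 = 40.72/γ_2.
Total proper time: 4.845 + τ_2 = 16.25, so τ_2 = 16.25 − 4.845 = 11.40 ms.
γ_2 = 40.72/11.40 = 3.570; β = √(1 − 1/γ²) = √0.9216.

β = 0.960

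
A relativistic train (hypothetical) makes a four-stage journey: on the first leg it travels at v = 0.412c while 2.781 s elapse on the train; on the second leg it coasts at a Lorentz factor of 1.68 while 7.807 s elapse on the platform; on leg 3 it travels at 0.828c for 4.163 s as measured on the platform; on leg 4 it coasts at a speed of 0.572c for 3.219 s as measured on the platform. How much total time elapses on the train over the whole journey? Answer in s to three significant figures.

τ = 12.4 s

Leg 1: 2.781 s is already measured on the train.
Leg 2: γ = 1.68; τ_2 = 7.807/1.680 = 4.647 s.
Leg 3: γ = 1/√(1 − 0.828²) = 1/√0.3144 = 1.783; τ_3 = 4.163/1.783 = 2.334 s.
Leg 4: γ = 1/√(1 − 0.572²) = 1/√0.6728 = 1.219; τ_4 = 3.219/1.219 = 2.640 s.
Total: 2.781 + 4.647 + 2.334 + 2.640 s.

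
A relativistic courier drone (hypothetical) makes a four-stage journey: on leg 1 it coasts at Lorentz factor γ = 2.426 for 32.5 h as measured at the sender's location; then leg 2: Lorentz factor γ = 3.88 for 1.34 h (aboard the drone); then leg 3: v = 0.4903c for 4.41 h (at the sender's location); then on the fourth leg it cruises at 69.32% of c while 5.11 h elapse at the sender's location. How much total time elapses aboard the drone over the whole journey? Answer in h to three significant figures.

τ = 22.3 h

Leg 1: γ = 2.426; τ_1 = 32.5/2.426 = 13.40 h.
Leg 2: 1.34 h is already measured aboard the drone.
Leg 3: γ = 1/√(1 − 0.4903²) = 1/√0.7596 = 1.147; τ_3 = 4.41/1.147 = 3.844 h.
Leg 4: β = 0.6932; γ = 1/√(1 − 0.6932²) = 1/√0.5195 = 1.387; τ_4 = 5.11/1.387 = 3.683 h.
Total: 13.40 + 1.340 + 3.844 + 3.683 h.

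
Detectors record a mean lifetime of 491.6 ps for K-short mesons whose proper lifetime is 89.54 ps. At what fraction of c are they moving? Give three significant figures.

β = 0.983

γ = Δt/τ₀ = 491.6/89.54 = 5.490
β = √(1 − 1/γ²) = √(1 − 0.03317) = √0.9668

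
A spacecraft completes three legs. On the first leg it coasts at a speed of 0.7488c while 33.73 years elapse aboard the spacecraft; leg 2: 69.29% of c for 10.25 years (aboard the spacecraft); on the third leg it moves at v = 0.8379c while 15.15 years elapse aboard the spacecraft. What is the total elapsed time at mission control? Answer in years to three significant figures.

Δt = 92.9 years

Leg 1: γ = 1/√(1 − 0.7488²) = 1/√0.4393 = 1.509; Δt_1 = 1.509 × 33.73 = 50.89 years.
Leg 2: β = 0.6929; γ = 1/√(1 − 0.6929²) = 1/√0.5199 = 1.387; Δt_2 = 1.387 × 10.25 = 14.22 years.
Leg 3: γ = 1/√(1 − 0.8379²) = 1/√0.2979 = 1.832; Δt_3 = 1.832 × 15.15 = 27.76 years.
Total: 50.89 + 14.22 + 27.76 years.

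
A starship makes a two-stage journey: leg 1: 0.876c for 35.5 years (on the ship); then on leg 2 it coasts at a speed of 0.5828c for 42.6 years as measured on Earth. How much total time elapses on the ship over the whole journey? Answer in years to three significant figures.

Leg 1: 35.5 years is already measured on the ship.
Leg 2: γ = 1/√(1 − 0.5828²) = 1/√0.6603 = 1.231; τ_2 = 42.6/1.231 = 34.62 years.
Total: 35.50 + 34.62 years.

τ = 70.1 years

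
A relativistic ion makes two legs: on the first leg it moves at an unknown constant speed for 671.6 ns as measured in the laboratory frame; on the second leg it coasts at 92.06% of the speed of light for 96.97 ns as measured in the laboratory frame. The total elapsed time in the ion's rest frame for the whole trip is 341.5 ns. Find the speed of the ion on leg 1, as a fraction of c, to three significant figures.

Leg 1: speed unknown; τ_1 = 671.6/γ_1.
Leg 2: β = 0.9206; γ = 1/√(1 − 0.9206²) = 1/√0.1525 = 2.561; τ_2 = 96.97/2.561 = 37.87 ns.
Total proper time: τ_1 + 37.87 = 341.5, so τ_1 = 341.5 − 37.87 = 303.6 ns.
γ_1 = 671.6/303.6 = 2.212; β = √(1 − 1/γ²) = √0.7956.

β = 0.892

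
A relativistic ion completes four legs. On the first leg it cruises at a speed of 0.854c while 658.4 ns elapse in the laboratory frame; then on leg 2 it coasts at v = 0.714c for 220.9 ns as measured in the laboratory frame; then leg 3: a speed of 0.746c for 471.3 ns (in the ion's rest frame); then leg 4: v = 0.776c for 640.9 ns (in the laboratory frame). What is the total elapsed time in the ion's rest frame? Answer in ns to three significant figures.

τ = 1370 ns

Leg 1: γ = 1/√(1 − 0.854²) = 1/√0.2707 = 1.922; τ_1 = 658.4/1.922 = 342.5 ns.
Leg 2: γ = 1/√(1 − 0.714²) = 1/√0.4902 = 1.428; τ_2 = 220.9/1.428 = 154.7 ns.
Leg 3: 471.3 ns is already measured in the ion's rest frame.
Leg 4: γ = 1/√(1 − 0.776²) = 1/√0.3978 = 1.585; τ_4 = 640.9/1.585 = 404.2 ns.
Total: 342.5 + 154.7 + 471.3 + 404.2 ns.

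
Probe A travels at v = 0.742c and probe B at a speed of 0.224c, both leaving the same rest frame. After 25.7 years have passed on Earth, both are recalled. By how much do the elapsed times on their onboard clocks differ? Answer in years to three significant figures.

|τ_A − τ_B| = 7.82 years

A: γ = 1/√(1 − 0.742²) = 1/√0.4494 = 1.492; τ_A = 25.7/1.492 = 17.23 years.
B: γ = 1/√(1 − 0.224²) = 1/√0.9498 = 1.026; τ_B = 25.7/1.026 = 25.05 years.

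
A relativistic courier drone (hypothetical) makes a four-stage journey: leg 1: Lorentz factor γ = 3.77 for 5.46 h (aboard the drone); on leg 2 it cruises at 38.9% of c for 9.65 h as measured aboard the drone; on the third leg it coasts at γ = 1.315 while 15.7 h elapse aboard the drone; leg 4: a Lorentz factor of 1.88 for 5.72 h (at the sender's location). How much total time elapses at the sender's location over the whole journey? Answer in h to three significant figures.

Leg 1: γ = 3.77; Δt_1 = 3.770 × 5.46 = 20.58 h.
Leg 2: β = 0.389; γ = 1/√(1 − 0.389²) = 1/√0.8487 = 1.085; Δt_2 = 1.085 × 9.65 = 10.48 h.
Leg 3: γ = 1.315; Δt_3 = 1.315 × 15.7 = 20.65 h.
Leg 4: 5.72 h is already measured at the sender's location.
Total: 20.58 + 10.48 + 20.65 + 5.720 h.

Δt = 57.4 h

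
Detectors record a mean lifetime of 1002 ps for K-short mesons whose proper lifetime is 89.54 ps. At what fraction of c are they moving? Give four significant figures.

v = 0.9960c

γ = Δt/τ₀ = 1002/89.54 = 11.19
β = √(1 − 1/γ²) = √(1 − 0.007985) = √0.9920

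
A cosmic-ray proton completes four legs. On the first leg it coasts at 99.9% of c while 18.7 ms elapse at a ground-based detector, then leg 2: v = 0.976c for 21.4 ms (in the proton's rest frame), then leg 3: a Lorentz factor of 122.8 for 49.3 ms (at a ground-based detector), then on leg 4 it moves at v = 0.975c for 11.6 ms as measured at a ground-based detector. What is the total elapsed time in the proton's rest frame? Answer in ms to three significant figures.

τ = 25.2 ms

Leg 1: β = 0.999; γ = 1/√(1 − 0.999²) = 1/√0.001999 = 22.37; τ_1 = 18.7/22.37 = 0.8361 ms.
Leg 2: 21.4 ms is already measured in the proton's rest frame.
Leg 3: γ = 122.8; τ_3 = 49.3/122.8 = 0.4015 ms.
Leg 4: γ = 1/√(1 − 0.975²) = 1/√0.04938 = 4.500; τ_4 = 11.6/4.500 = 2.578 ms.
Total: 0.8361 + 21.40 + 0.4015 + 2.578 ms.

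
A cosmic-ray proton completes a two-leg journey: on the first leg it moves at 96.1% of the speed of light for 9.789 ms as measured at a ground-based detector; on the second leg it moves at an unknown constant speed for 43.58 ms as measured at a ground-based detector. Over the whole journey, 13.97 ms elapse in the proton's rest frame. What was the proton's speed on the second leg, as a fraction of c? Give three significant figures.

Leg 1: β = 0.961; γ = 1/√(1 − 0.961²) = 1/√0.07648 = 3.616; τ_1 = 9.789/3.616 = 2.707 ms.
Leg 2: speed unknown; τ_2 = 43.58/γ_2.
Total proper time: 2.707 + τ_2 = 13.97, so τ_2 = 13.97 − 2.707 = 11.26 ms.
γ_2 = 43.58/11.26 = 3.869; β = √(1 − 1/γ²) = √0.9332.

β = 0.966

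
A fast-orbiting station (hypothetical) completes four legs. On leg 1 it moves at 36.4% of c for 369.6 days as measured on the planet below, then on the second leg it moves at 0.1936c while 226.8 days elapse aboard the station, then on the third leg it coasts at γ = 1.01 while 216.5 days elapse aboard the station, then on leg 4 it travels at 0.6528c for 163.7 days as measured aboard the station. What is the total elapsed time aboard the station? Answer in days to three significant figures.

τ = 951 days

Leg 1: β = 0.364; γ = 1/√(1 − 0.364²) = 1/√0.8675 = 1.074; τ_1 = 369.6/1.074 = 344.2 days.
Leg 2: 226.8 days is already measured aboard the station.
Leg 3: 216.5 days is already measured aboard the station.
Leg 4: 163.7 days is already measured aboard the station.
Total: 344.2 + 226.8 + 216.5 + 163.7 days.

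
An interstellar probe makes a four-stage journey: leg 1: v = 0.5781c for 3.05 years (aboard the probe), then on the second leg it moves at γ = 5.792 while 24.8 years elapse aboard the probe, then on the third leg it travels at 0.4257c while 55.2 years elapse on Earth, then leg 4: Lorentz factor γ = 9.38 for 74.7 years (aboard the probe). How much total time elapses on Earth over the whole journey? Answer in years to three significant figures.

Δt = 903 years

Leg 1: γ = 1/√(1 − 0.5781²) = 1/√0.6658 = 1.226; Δt_1 = 1.226 × 3.05 = 3.738 years.
Leg 2: γ = 5.792; Δt_2 = 5.792 × 24.8 = 143.6 years.
Leg 3: 55.2 years is already measured on Earth.
Leg 4: γ = 9.38; Δt_4 = 9.380 × 74.7 = 700.7 years.
Total: 3.738 + 143.6 + 55.20 + 700.7 years.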